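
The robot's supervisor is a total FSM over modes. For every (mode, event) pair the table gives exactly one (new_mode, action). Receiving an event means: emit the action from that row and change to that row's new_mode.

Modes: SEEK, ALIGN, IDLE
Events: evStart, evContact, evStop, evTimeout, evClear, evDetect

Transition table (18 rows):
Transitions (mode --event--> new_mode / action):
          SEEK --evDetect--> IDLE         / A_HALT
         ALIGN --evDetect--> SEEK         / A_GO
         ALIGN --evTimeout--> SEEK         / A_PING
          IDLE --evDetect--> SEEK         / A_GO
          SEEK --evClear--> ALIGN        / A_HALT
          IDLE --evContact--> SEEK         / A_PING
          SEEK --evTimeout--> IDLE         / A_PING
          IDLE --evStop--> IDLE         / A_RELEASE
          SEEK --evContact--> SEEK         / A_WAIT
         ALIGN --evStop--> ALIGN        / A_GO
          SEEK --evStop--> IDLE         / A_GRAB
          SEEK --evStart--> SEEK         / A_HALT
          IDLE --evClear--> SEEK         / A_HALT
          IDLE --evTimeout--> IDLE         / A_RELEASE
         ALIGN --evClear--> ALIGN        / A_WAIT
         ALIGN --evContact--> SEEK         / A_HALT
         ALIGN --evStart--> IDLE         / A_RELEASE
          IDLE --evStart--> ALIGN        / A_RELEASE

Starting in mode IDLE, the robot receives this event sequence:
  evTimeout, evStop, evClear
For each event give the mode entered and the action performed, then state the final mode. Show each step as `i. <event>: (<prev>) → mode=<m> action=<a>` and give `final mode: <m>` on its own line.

final mode: SEEK

1. evTimeout: (IDLE) → mode=IDLE action=A_RELEASE
2. evStop: (IDLE) → mode=IDLE action=A_RELEASE
3. evClear: (IDLE) → mode=SEEK action=A_HALT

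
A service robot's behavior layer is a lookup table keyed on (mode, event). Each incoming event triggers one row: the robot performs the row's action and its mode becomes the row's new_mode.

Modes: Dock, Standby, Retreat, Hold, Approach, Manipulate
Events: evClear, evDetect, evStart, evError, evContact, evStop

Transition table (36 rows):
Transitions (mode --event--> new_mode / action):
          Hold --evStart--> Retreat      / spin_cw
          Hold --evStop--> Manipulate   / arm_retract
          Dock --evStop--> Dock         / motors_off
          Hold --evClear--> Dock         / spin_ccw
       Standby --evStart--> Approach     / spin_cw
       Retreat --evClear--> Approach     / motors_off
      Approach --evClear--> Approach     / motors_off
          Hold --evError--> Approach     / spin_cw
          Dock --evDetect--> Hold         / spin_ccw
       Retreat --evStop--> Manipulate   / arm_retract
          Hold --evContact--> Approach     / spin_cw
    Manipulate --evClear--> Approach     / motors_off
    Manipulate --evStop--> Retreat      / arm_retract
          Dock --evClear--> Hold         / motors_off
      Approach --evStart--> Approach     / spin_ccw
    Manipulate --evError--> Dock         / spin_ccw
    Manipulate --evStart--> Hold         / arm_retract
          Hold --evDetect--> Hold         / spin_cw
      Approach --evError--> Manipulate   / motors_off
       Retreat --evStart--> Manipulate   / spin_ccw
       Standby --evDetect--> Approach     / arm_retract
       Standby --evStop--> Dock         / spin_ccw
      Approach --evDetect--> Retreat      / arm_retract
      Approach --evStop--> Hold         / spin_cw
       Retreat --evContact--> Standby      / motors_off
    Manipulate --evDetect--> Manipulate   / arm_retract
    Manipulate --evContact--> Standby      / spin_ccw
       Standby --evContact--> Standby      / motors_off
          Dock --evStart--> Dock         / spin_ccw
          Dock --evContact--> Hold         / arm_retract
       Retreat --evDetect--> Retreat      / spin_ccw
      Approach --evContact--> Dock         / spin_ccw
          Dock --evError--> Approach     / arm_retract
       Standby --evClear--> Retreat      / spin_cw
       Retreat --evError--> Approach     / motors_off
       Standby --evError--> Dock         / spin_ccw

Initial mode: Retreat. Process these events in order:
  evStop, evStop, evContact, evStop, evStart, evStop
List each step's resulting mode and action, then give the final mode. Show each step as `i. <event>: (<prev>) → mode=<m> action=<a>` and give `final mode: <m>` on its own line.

1. evStop: (Retreat) → mode=Manipulate action=arm_retract
2. evStop: (Manipulate) → mode=Retreat action=arm_retract
3. evContact: (Retreat) → mode=Standby action=motors_off
4. evStop: (Standby) → mode=Dock action=spin_ccw
5. evStart: (Dock) → mode=Dock action=spin_ccw
6. evStop: (Dock) → mode=Dock action=motors_off

final mode: Dock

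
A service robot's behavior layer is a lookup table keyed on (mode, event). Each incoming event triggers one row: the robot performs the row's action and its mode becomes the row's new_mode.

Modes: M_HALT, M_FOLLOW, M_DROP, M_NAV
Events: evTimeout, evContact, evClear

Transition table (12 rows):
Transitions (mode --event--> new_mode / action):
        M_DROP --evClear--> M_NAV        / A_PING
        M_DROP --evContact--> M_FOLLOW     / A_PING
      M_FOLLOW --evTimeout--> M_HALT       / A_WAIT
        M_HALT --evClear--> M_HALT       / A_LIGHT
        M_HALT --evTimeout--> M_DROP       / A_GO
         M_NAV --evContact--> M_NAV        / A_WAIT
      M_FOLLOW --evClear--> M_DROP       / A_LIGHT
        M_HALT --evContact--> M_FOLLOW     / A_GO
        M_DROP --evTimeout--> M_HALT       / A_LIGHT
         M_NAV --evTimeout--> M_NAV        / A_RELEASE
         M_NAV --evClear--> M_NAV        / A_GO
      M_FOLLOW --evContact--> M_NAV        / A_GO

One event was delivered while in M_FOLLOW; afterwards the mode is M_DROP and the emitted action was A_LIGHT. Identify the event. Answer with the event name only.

evClear

try evTimeout: (M_FOLLOW, evTimeout) → (M_HALT, A_WAIT)
try evContact: (M_FOLLOW, evContact) → (M_NAV, A_GO)
try evClear: (M_FOLLOW, evClear) → (M_DROP, A_LIGHT)  ← matches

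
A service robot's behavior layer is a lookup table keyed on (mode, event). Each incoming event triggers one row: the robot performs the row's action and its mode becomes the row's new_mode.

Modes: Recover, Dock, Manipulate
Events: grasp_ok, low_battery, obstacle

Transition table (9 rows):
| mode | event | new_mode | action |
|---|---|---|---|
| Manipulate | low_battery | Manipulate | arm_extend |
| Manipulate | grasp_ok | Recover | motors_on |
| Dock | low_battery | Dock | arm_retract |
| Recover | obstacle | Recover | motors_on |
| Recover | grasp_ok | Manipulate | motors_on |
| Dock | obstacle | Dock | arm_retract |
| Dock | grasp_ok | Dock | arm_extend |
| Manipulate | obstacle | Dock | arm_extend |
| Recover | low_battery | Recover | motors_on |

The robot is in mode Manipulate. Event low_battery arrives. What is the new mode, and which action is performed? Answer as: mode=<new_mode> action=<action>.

current mode = Manipulate; filter table to that mode:
  (Manipulate, low_battery) → (Manipulate, arm_extend)  ← event matches
  (Manipulate, grasp_ok) → (Recover, motors_on)
  (Manipulate, obstacle) → (Dock, arm_extend)
event = low_battery selects (Manipulate, arm_extend)

mode=Manipulate action=arm_extend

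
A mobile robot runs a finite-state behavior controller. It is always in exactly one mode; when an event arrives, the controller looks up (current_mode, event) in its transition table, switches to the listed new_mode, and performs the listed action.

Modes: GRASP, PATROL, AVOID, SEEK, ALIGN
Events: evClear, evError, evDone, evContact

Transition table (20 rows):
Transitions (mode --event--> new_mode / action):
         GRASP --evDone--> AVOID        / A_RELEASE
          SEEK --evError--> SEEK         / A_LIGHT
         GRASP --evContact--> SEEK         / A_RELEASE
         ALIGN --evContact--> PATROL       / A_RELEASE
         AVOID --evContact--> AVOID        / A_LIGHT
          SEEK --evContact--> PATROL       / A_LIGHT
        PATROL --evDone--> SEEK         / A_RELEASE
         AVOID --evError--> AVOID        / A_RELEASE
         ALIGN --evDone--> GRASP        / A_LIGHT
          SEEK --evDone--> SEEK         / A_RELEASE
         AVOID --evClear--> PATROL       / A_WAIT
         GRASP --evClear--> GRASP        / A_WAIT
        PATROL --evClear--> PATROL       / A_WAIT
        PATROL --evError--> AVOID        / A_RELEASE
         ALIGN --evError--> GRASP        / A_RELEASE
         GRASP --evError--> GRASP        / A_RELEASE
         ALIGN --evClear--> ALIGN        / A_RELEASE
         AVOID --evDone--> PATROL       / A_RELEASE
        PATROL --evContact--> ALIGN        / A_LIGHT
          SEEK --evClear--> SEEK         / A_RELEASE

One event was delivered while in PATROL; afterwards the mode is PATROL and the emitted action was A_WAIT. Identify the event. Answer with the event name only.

try evClear: (PATROL, evClear) → (PATROL, A_WAIT)  ← matches
try evError: (PATROL, evError) → (AVOID, A_RELEASE)
try evDone: (PATROL, evDone) → (SEEK, A_RELEASE)
try evContact: (PATROL, evContact) → (ALIGN, A_LIGHT)

evClear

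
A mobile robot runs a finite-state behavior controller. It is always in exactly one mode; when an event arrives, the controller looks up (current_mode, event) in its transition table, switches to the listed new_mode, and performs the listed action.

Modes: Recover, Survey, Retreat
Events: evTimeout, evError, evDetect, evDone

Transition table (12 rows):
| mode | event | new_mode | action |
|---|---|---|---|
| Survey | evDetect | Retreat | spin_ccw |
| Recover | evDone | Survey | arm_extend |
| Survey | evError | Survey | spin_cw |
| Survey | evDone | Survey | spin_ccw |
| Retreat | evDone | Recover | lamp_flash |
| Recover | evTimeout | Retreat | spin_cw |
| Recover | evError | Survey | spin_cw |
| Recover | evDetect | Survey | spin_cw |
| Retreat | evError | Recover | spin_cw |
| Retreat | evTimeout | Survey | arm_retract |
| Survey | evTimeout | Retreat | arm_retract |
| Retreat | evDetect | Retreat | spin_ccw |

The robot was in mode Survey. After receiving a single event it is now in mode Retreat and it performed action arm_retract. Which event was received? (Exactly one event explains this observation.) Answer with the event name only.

evTimeout

try evTimeout: (Survey, evTimeout) → (Retreat, arm_retract)  ← matches
try evError: (Survey, evError) → (Survey, spin_cw)
try evDetect: (Survey, evDetect) → (Retreat, spin_ccw)
try evDone: (Survey, evDone) → (Survey, spin_ccw)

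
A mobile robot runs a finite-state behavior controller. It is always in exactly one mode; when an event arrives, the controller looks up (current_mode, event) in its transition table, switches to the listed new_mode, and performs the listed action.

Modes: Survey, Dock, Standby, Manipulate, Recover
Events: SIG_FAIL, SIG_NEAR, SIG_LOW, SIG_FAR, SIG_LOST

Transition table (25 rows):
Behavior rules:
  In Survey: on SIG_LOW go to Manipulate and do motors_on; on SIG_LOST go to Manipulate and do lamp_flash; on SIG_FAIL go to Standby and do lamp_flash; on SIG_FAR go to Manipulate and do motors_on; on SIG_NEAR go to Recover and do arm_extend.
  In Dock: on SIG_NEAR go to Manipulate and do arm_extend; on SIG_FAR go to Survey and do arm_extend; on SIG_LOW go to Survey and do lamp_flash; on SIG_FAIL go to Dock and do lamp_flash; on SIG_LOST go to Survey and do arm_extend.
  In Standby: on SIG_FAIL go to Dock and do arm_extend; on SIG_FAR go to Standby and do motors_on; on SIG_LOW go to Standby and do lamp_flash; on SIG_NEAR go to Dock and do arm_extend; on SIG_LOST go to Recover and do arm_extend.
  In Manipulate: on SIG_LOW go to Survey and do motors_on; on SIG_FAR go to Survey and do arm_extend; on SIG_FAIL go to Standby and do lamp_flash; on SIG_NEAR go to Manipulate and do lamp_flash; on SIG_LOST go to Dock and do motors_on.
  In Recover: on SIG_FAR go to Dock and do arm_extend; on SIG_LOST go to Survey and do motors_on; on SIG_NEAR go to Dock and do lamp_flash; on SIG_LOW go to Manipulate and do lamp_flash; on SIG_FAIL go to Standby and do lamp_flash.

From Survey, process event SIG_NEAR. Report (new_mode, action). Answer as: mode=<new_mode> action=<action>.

current mode = Survey; filter table to that mode:
  (Survey, SIG_LOW) → (Manipulate, motors_on)
  (Survey, SIG_LOST) → (Manipulate, lamp_flash)
  (Survey, SIG_FAIL) → (Standby, lamp_flash)
  (Survey, SIG_FAR) → (Manipulate, motors_on)
  (Survey, SIG_NEAR) → (Recover, arm_extend)  ← event matches
event = SIG_NEAR selects (Recover, arm_extend)

mode=Recover action=arm_extend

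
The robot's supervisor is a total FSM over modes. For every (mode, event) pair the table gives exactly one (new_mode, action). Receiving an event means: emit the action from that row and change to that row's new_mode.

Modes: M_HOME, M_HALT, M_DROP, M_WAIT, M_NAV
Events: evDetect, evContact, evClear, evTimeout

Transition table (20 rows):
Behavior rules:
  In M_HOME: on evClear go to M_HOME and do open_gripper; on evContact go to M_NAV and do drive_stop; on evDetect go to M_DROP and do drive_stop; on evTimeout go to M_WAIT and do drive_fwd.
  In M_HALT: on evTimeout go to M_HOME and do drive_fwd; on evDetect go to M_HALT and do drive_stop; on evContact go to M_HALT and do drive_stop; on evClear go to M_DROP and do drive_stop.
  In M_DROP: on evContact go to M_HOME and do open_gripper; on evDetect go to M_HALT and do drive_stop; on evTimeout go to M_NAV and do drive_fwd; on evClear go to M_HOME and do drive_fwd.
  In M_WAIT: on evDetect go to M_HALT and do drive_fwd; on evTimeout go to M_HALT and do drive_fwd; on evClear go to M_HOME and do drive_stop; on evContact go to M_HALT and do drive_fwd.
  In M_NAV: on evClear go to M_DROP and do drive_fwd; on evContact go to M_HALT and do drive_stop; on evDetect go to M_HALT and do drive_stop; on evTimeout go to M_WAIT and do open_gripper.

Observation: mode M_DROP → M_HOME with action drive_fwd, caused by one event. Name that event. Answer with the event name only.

try evDetect: (M_DROP, evDetect) → (M_HALT, drive_stop)
try evContact: (M_DROP, evContact) → (M_HOME, open_gripper)
try evClear: (M_DROP, evClear) → (M_HOME, drive_fwd)  ← matches
try evTimeout: (M_DROP, evTimeout) → (M_NAV, drive_fwd)

evClear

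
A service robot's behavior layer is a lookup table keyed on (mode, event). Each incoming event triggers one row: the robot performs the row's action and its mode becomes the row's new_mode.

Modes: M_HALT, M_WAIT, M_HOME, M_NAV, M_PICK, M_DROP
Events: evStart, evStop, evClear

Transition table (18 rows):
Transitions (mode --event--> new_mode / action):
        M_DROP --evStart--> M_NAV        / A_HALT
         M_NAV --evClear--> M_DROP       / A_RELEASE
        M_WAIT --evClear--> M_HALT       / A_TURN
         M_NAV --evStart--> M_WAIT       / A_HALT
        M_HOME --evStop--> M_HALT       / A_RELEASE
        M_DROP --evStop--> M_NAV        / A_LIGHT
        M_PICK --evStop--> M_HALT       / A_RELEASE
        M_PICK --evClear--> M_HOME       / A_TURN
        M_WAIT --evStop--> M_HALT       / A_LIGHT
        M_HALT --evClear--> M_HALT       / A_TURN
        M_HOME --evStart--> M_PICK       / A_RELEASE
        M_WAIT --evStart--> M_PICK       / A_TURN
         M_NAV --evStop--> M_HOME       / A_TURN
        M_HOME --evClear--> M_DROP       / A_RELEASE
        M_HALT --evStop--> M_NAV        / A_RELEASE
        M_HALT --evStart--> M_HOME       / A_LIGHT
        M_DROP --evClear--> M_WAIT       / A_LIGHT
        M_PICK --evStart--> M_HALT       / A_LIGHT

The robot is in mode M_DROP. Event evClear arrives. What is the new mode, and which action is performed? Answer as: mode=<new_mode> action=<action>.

mode=M_WAIT action=A_LIGHT

current mode = M_DROP; filter table to that mode:
  (M_DROP, evStart) → (M_NAV, A_HALT)
  (M_DROP, evStop) → (M_NAV, A_LIGHT)
  (M_DROP, evClear) → (M_WAIT, A_LIGHT)  ← event matches
event = evClear selects (M_WAIT, A_LIGHT)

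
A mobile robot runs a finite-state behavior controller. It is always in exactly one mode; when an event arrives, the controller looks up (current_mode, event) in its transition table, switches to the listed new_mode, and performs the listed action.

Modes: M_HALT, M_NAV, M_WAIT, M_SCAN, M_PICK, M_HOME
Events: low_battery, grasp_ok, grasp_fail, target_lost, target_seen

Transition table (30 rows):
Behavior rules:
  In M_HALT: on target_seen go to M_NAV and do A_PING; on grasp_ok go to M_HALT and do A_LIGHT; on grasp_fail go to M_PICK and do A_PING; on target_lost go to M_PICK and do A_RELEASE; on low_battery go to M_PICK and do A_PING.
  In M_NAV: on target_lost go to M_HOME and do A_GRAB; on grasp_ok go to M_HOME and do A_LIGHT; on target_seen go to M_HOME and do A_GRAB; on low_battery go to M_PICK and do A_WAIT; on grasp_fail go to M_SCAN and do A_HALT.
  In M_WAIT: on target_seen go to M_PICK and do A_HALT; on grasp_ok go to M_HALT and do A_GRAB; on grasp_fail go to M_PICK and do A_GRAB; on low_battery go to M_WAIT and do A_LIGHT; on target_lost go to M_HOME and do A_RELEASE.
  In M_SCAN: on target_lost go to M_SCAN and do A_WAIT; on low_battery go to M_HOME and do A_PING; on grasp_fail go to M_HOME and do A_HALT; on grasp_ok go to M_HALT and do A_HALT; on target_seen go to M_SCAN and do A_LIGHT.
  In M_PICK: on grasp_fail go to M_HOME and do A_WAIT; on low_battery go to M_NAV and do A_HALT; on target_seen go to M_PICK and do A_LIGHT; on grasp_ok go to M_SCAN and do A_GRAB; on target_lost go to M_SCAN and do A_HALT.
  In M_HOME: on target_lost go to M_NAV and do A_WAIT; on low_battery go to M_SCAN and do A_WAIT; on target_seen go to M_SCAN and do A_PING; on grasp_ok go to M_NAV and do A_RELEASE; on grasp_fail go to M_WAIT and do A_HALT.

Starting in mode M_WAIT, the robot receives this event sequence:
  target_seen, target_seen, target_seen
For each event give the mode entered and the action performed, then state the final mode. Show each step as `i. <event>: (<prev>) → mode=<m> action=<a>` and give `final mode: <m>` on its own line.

1. target_seen: (M_WAIT) → mode=M_PICK action=A_HALT
2. target_seen: (M_PICK) → mode=M_PICK action=A_LIGHT
3. target_seen: (M_PICK) → mode=M_PICK action=A_LIGHT

final mode: M_PICK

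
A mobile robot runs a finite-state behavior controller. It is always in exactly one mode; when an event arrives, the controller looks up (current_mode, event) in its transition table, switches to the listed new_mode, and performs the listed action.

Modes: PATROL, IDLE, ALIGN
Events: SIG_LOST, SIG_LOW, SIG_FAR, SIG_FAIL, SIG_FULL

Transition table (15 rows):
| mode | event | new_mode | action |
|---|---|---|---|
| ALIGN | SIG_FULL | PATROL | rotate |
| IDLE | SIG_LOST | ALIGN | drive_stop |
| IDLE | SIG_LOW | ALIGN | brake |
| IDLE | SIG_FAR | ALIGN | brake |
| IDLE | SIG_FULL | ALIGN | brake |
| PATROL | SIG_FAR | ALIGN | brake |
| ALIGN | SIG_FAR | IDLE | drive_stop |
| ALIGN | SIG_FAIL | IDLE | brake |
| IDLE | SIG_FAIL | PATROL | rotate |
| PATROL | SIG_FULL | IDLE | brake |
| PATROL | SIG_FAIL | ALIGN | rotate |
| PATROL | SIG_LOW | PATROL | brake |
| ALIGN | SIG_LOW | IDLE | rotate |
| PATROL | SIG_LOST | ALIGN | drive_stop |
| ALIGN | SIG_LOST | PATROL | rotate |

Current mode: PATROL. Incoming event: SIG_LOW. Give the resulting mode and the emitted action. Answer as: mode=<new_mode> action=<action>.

mode=PATROL action=brake

current mode = PATROL; filter table to that mode:
  (PATROL, SIG_FAR) → (ALIGN, brake)
  (PATROL, SIG_FULL) → (IDLE, brake)
  (PATROL, SIG_FAIL) → (ALIGN, rotate)
  (PATROL, SIG_LOW) → (PATROL, brake)  ← event matches
  (PATROL, SIG_LOST) → (ALIGN, drive_stop)
event = SIG_LOW selects (PATROL, brake)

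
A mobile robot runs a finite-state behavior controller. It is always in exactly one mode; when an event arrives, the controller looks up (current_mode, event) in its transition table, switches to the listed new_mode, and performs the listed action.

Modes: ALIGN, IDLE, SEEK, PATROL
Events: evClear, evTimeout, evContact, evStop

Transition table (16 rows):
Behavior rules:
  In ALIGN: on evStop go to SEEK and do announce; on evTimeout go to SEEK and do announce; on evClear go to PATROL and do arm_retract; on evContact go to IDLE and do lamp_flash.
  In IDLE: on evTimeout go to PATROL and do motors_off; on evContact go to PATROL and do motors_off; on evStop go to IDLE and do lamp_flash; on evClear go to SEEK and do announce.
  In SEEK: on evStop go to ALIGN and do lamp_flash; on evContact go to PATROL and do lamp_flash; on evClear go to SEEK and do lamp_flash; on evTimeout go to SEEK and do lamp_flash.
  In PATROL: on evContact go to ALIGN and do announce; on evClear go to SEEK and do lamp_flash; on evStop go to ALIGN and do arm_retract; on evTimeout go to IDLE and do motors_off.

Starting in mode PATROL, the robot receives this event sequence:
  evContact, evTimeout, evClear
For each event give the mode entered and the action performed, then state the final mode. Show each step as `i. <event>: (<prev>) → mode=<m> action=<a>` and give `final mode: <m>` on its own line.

final mode: SEEK

1. evContact: (PATROL) → mode=ALIGN action=announce
2. evTimeout: (ALIGN) → mode=SEEK action=announce
3. evClear: (SEEK) → mode=SEEK action=lamp_flash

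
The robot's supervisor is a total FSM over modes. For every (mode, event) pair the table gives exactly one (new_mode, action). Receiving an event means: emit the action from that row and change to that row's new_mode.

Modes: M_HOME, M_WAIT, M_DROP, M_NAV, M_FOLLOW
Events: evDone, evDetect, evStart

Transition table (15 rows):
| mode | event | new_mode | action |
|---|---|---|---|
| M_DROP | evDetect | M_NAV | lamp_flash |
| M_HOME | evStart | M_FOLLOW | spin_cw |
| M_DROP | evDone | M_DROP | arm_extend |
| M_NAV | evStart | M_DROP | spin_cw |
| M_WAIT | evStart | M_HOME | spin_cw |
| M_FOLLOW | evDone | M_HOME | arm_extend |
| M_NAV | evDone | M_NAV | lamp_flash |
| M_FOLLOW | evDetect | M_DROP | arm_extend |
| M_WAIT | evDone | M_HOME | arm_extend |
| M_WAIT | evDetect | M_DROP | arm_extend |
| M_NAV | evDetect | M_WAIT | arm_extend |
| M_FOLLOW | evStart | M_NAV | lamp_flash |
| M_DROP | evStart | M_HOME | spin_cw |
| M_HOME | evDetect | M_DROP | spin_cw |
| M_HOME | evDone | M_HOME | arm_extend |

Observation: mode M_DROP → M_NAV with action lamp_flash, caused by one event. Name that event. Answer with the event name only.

try evDone: (M_DROP, evDone) → (M_DROP, arm_extend)
try evDetect: (M_DROP, evDetect) → (M_NAV, lamp_flash)  ← matches
try evStart: (M_DROP, evStart) → (M_HOME, spin_cw)

evDetect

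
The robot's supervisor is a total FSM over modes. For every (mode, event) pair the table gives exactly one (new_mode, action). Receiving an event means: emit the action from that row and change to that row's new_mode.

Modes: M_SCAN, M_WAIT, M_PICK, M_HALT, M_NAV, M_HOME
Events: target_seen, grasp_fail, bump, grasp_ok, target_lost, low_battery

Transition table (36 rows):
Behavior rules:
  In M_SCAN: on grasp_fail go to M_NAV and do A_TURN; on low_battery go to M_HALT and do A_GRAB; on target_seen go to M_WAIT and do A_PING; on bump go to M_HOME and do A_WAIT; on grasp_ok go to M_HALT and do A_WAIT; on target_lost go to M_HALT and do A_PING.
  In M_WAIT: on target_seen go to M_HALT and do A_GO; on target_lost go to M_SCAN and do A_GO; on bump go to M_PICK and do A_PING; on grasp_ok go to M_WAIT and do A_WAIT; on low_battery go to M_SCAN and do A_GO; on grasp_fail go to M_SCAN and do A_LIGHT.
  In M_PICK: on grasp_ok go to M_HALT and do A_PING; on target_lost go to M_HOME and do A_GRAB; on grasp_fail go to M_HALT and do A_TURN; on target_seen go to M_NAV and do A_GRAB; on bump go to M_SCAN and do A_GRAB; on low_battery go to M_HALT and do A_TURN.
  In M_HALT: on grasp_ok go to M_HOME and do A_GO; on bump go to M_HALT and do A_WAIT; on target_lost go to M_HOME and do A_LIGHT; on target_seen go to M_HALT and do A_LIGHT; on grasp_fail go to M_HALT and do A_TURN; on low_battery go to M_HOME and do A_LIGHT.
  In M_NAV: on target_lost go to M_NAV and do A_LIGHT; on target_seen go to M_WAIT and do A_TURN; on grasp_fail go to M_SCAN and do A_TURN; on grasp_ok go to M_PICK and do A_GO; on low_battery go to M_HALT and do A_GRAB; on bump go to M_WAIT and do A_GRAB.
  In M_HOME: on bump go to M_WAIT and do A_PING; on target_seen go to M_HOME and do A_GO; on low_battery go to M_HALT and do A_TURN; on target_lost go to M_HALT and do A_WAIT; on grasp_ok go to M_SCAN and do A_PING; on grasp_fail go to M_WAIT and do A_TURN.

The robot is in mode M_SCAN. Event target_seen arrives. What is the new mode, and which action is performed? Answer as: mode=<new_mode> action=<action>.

current mode = M_SCAN; filter table to that mode:
  (M_SCAN, grasp_fail) → (M_NAV, A_TURN)
  (M_SCAN, low_battery) → (M_HALT, A_GRAB)
  (M_SCAN, target_seen) → (M_WAIT, A_PING)  ← event matches
  (M_SCAN, bump) → (M_HOME, A_WAIT)
  (M_SCAN, grasp_ok) → (M_HALT, A_WAIT)
  (M_SCAN, target_lost) → (M_HALT, A_PING)
event = target_seen selects (M_WAIT, A_PING)

mode=M_WAIT action=A_PING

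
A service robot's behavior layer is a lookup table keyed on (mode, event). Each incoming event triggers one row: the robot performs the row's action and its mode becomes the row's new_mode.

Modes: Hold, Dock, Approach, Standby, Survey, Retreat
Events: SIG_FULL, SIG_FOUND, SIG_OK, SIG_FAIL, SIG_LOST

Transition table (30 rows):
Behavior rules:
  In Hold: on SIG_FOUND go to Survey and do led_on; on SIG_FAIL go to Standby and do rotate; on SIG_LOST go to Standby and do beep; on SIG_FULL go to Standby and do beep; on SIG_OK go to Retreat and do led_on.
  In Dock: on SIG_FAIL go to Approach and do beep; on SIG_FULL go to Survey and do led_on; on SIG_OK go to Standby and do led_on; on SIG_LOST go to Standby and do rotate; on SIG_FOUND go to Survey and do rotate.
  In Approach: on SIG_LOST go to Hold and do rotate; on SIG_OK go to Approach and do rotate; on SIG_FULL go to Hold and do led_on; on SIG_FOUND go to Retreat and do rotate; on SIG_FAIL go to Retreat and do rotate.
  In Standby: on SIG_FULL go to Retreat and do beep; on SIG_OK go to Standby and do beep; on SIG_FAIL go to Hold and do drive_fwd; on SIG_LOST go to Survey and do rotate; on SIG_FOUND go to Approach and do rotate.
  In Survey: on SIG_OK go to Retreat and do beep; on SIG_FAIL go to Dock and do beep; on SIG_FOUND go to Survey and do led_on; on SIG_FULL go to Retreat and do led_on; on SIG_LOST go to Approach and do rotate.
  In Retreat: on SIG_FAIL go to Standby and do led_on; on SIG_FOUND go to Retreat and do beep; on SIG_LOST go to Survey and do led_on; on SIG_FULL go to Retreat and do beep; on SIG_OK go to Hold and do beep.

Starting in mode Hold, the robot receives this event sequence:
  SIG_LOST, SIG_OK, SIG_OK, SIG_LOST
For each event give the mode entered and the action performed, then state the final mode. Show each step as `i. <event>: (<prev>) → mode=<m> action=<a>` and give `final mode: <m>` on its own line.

final mode: Survey

1. SIG_LOST: (Hold) → mode=Standby action=beep
2. SIG_OK: (Standby) → mode=Standby action=beep
3. SIG_OK: (Standby) → mode=Standby action=beep
4. SIG_LOST: (Standby) → mode=Survey action=rotate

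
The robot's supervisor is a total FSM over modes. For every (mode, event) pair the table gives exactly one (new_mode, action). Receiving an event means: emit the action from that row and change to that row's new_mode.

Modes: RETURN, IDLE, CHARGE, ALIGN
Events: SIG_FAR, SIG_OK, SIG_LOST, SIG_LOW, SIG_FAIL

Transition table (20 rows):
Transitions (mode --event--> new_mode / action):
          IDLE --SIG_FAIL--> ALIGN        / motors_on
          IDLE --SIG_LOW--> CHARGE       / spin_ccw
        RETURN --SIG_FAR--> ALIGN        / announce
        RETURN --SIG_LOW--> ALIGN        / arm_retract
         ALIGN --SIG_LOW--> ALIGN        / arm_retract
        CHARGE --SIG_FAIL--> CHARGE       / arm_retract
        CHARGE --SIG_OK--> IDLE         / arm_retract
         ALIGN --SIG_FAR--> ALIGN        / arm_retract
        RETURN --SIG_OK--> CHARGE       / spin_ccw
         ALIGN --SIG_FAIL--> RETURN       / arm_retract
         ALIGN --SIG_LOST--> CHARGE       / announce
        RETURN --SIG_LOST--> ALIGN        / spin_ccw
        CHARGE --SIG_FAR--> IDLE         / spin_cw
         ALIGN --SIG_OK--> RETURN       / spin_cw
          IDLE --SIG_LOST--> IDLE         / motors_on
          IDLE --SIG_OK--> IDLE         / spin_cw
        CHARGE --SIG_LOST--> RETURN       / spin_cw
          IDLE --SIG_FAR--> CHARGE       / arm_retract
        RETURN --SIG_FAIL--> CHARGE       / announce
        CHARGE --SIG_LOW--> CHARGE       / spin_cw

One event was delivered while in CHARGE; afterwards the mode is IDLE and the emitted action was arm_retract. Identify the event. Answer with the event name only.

SIG_OK

try SIG_FAR: (CHARGE, SIG_FAR) → (IDLE, spin_cw)
try SIG_OK: (CHARGE, SIG_OK) → (IDLE, arm_retract)  ← matches
try SIG_LOST: (CHARGE, SIG_LOST) → (RETURN, spin_cw)
try SIG_LOW: (CHARGE, SIG_LOW) → (CHARGE, spin_cw)
try SIG_FAIL: (CHARGE, SIG_FAIL) → (CHARGE, arm_retract)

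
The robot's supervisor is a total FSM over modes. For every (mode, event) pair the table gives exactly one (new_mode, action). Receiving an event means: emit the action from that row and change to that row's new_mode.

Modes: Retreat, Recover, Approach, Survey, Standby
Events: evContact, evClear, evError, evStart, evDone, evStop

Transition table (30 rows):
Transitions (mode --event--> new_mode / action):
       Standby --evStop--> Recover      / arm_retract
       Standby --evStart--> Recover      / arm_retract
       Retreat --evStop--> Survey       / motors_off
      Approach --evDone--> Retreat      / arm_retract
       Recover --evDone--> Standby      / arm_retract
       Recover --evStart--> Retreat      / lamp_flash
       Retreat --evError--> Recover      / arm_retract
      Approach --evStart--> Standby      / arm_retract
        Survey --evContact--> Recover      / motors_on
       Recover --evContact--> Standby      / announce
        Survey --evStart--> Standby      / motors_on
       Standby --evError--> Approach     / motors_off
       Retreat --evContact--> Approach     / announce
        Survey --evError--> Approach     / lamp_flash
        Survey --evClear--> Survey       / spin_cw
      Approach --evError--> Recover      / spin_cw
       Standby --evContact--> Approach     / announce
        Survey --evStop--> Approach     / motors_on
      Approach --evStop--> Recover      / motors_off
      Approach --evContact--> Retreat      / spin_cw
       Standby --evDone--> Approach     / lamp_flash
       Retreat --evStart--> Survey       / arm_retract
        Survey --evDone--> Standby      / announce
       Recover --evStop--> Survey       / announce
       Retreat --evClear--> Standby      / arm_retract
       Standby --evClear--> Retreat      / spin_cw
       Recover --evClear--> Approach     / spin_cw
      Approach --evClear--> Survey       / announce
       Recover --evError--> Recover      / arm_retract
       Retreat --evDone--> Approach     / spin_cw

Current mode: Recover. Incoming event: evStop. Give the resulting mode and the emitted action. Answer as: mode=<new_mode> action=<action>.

current mode = Recover; filter table to that mode:
  (Recover, evDone) → (Standby, arm_retract)
  (Recover, evStart) → (Retreat, lamp_flash)
  (Recover, evContact) → (Standby, announce)
  (Recover, evStop) → (Survey, announce)  ← event matches
  (Recover, evClear) → (Approach, spin_cw)
  (Recover, evError) → (Recover, arm_retract)
event = evStop selects (Survey, announce)

mode=Survey action=announce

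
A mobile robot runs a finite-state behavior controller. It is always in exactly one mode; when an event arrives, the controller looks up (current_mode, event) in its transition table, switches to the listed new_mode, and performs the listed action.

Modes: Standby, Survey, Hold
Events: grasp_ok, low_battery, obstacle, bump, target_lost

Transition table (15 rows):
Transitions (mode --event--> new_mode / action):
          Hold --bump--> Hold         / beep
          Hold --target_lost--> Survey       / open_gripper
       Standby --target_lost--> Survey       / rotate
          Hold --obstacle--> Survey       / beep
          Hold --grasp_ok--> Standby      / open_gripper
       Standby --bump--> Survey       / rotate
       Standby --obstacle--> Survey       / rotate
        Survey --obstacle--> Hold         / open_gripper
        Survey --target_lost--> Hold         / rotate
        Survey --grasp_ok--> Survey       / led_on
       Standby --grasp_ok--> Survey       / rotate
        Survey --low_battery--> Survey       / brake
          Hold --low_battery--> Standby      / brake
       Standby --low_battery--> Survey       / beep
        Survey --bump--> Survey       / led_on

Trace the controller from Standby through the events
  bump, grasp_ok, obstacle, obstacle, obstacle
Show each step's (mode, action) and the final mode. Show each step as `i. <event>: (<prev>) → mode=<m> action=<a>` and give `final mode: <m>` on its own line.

1. bump: (Standby) → mode=Survey action=rotate
2. grasp_ok: (Survey) → mode=Survey action=led_on
3. obstacle: (Survey) → mode=Hold action=open_gripper
4. obstacle: (Hold) → mode=Survey action=beep
5. obstacle: (Survey) → mode=Hold action=open_gripper

final mode: Hold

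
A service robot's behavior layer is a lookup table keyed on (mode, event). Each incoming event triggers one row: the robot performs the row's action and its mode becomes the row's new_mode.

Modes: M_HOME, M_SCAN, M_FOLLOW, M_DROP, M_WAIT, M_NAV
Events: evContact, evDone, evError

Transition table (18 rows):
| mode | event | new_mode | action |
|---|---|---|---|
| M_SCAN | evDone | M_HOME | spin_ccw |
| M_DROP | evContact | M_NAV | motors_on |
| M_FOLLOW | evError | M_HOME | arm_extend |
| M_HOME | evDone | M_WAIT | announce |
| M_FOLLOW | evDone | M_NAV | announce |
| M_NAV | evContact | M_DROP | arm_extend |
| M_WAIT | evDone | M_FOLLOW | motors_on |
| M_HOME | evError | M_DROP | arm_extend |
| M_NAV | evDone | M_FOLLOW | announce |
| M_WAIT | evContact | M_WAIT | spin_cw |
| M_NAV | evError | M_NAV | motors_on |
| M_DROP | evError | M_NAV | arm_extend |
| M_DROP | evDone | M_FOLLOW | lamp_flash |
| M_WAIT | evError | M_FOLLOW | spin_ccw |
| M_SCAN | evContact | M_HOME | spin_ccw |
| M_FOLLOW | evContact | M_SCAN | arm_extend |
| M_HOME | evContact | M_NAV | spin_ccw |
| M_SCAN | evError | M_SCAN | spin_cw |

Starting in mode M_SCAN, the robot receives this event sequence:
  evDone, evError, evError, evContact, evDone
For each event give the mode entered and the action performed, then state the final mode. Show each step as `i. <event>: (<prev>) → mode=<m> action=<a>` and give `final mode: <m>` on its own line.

1. evDone: (M_SCAN) → mode=M_HOME action=spin_ccw
2. evError: (M_HOME) → mode=M_DROP action=arm_extend
3. evError: (M_DROP) → mode=M_NAV action=arm_extend
4. evContact: (M_NAV) → mode=M_DROP action=arm_extend
5. evDone: (M_DROP) → mode=M_FOLLOW action=lamp_flash

final mode: M_FOLLOW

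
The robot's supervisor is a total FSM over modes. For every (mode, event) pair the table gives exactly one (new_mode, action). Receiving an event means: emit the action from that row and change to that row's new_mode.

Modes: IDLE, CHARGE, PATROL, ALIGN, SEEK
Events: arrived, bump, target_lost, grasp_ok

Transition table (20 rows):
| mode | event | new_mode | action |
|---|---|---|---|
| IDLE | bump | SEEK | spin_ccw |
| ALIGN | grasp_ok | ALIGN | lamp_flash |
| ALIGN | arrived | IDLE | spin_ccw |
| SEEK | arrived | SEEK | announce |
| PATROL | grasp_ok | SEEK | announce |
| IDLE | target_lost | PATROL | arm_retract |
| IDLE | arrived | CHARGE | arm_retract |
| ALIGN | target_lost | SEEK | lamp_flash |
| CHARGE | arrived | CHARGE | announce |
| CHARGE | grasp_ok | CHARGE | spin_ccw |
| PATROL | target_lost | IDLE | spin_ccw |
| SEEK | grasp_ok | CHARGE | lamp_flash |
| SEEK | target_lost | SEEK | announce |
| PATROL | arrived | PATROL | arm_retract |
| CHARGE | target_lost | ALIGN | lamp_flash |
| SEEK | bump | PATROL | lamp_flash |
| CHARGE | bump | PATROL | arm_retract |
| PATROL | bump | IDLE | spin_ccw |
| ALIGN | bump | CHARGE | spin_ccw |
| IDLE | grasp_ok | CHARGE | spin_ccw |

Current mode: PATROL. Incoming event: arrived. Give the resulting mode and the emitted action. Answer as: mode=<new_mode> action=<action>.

mode=PATROL action=arm_retract

current mode = PATROL; filter table to that mode:
  (PATROL, grasp_ok) → (SEEK, announce)
  (PATROL, target_lost) → (IDLE, spin_ccw)
  (PATROL, arrived) → (PATROL, arm_retract)  ← event matches
  (PATROL, bump) → (IDLE, spin_ccw)
event = arrived selects (PATROL, arm_retract)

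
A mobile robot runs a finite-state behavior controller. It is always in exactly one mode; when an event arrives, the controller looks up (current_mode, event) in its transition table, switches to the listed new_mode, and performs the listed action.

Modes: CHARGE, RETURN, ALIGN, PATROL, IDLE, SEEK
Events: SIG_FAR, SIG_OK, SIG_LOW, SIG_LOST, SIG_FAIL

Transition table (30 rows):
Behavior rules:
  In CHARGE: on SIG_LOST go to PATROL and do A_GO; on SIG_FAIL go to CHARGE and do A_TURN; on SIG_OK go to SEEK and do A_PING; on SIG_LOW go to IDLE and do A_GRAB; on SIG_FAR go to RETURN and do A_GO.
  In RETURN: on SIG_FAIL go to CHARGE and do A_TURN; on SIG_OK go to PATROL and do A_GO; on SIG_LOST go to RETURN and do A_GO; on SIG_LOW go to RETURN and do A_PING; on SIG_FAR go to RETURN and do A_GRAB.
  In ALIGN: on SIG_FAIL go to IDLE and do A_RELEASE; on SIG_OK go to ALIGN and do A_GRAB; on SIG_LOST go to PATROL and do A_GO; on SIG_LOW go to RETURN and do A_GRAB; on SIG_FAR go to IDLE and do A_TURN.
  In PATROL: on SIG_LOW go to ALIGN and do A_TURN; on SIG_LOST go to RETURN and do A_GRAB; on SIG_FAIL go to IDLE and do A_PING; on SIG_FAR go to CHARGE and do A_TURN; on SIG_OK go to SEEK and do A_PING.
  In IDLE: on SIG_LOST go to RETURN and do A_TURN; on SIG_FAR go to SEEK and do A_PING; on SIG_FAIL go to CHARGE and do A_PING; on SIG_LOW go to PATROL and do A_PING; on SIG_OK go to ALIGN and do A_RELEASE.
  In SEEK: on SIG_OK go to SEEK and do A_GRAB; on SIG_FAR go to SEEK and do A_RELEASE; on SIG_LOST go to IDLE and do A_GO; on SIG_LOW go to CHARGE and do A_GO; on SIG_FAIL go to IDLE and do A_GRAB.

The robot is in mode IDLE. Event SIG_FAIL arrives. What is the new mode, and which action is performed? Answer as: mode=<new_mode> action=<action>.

mode=CHARGE action=A_PING

current mode = IDLE; filter table to that mode:
  (IDLE, SIG_LOST) → (RETURN, A_TURN)
  (IDLE, SIG_FAR) → (SEEK, A_PING)
  (IDLE, SIG_FAIL) → (CHARGE, A_PING)  ← event matches
  (IDLE, SIG_LOW) → (PATROL, A_PING)
  (IDLE, SIG_OK) → (ALIGN, A_RELEASE)
event = SIG_FAIL selects (CHARGE, A_PING)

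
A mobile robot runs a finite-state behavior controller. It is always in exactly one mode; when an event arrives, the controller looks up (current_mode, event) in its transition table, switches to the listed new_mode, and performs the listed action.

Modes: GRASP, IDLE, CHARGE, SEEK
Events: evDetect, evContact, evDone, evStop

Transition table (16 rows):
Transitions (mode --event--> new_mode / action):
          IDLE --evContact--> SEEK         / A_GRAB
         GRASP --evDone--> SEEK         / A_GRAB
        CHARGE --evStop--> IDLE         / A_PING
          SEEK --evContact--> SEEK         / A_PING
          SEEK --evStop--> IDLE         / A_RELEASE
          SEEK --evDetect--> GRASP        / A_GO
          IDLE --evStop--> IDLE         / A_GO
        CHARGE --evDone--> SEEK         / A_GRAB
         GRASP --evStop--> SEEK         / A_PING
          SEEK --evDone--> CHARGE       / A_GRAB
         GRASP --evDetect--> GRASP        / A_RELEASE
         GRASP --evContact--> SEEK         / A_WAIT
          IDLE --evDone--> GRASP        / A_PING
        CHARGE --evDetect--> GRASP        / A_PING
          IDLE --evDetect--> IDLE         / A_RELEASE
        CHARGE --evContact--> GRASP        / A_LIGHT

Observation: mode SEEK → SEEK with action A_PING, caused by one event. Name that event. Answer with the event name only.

try evDetect: (SEEK, evDetect) → (GRASP, A_GO)
try evContact: (SEEK, evContact) → (SEEK, A_PING)  ← matches
try evDone: (SEEK, evDone) → (CHARGE, A_GRAB)
try evStop: (SEEK, evStop) → (IDLE, A_RELEASE)

evContact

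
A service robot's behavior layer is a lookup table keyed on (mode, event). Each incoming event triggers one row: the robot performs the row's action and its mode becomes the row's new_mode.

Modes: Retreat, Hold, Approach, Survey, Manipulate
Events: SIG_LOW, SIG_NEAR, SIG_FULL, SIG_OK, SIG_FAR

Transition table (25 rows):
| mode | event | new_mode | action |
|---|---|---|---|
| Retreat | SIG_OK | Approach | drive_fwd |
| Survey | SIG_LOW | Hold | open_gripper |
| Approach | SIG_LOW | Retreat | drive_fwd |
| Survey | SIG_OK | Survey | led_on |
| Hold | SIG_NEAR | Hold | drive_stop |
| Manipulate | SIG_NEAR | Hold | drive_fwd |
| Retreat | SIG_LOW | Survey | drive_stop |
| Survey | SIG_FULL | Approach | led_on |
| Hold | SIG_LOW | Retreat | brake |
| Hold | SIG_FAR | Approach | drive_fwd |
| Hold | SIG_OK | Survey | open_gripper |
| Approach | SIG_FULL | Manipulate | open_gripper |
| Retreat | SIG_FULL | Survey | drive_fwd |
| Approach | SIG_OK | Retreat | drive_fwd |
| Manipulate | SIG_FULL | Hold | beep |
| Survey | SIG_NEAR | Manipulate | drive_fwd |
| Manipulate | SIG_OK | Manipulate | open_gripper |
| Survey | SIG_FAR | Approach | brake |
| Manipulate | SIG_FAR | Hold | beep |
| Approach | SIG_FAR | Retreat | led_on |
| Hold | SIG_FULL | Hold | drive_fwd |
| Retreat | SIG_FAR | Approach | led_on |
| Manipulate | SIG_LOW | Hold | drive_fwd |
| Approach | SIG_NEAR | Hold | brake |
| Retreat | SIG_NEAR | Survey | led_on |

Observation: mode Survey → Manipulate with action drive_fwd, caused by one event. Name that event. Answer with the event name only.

try SIG_LOW: (Survey, SIG_LOW) → (Hold, open_gripper)
try SIG_NEAR: (Survey, SIG_NEAR) → (Manipulate, drive_fwd)  ← matches
try SIG_FULL: (Survey, SIG_FULL) → (Approach, led_on)
try SIG_OK: (Survey, SIG_OK) → (Survey, led_on)
try SIG_FAR: (Survey, SIG_FAR) → (Approach, brake)

SIG_NEAR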